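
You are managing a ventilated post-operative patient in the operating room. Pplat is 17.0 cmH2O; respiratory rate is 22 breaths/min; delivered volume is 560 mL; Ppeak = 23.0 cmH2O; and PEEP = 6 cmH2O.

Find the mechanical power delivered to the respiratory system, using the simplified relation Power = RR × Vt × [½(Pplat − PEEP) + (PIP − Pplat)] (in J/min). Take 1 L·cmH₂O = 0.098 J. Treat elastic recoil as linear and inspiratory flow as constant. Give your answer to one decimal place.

Per-breath work = Vt × [½(Pplat−PEEP) + (PIP−Pplat)] = 0.560 × [0.5×11.0 + 6.0] = 0.560 × 11.5 = 6.44 L·cmH2O.
Power = 22 × 6.44 = 141.68 L·cmH2O/min.
× 0.098 J/(L·cmH2O) → 13.885 J/min.

13.9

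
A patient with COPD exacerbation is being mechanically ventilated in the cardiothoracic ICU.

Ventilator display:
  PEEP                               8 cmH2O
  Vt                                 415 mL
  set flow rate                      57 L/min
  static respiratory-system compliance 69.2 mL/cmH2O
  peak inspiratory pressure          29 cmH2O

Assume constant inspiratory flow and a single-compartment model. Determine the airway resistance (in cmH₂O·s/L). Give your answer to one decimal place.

15.8

Flow: 57 L/min ÷ 60 = 0.95 L/s.
Equation of motion (constant flow): PIP = Vt/C + R·V̇ + PEEP.
R·V̇ = PIP − Vt/C − PEEP = 29 − 415/69.2 − 8 = 29 − 5.997 − 8 = 15.003 cmH2O.
R = 15.003 / 0.95 = 15.793 cmH2O·s/L.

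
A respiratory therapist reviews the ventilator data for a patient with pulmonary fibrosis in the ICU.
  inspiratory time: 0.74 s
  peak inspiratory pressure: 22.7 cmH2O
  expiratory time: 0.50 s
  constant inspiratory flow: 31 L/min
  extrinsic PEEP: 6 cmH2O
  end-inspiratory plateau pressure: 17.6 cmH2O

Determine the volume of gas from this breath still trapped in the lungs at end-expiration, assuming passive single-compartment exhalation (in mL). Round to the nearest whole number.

Flow: 31 L/min ÷ 60 = 0.5167 L/s.
Vt = flow × Ti = 0.5167 L/s × 0.74 s × 1000 mL/L = 382.36 mL.
R = (PIP − Pplat)/V̇ = (22.7 − 17.6) / 0.5167 = 5.1/0.5167 = 9.87 cmH2O·s/L.
C = Vt/(Pplat − PEEP) = 382.36 / (17.6 − 6) = 382.36/11.6 = 32.962 mL/cmH2O.
τ = R × C = 9.87 × 0.03296 L/cmH2O = 0.3253 s.
Fraction remaining = e^(−Te/τ) = e^(−0.50/0.3253) = 0.215.
Trapped volume = 382.36 × 0.215 = 82.207 mL.

82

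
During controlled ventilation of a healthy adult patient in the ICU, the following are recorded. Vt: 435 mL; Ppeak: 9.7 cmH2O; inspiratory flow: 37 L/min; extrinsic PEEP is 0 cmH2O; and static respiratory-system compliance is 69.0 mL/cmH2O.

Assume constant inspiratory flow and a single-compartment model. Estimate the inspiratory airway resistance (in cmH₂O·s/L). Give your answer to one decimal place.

5.5

Flow: 37 L/min ÷ 60 = 0.6167 L/s.
Equation of motion (constant flow): PIP = Vt/C + R·V̇ + PEEP.
R·V̇ = PIP − Vt/C − PEEP = 9.7 − 435/69.0 − 0 = 9.7 − 6.304 − 0 = 3.396 cmH2O.
R = 3.396 / 0.6167 = 5.507 cmH2O·s/L.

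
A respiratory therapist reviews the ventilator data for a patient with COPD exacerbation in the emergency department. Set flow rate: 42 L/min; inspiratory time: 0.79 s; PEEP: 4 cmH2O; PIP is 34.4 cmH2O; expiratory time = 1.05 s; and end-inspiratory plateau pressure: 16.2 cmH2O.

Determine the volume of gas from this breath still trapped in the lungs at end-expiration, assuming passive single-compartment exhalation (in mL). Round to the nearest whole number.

Flow: 42 L/min ÷ 60 = 0.7 L/s.
Vt = flow × Ti = 0.7 L/s × 0.79 s × 1000 mL/L = 553.0 mL.
R = (PIP − Pplat)/V̇ = (34.4 − 16.2) / 0.7 = 18.2/0.7 = 26.0 cmH2O·s/L.
C = Vt/(Pplat − PEEP) = 553.0 / (16.2 − 4) = 553.0/12.2 = 45.328 mL/cmH2O.
τ = R × C = 26.0 × 0.04533 L/cmH2O = 1.179 s.
Fraction remaining = e^(−Te/τ) = e^(−1.05/1.179) = 0.4104.
Trapped volume = 553.0 × 0.4104 = 226.95 mL.

227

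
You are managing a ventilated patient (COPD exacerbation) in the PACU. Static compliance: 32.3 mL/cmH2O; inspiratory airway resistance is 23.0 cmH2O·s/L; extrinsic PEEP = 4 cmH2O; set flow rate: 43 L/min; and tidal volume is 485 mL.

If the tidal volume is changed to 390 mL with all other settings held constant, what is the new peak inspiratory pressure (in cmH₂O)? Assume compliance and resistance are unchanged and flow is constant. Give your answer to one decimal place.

Flow: 43 L/min ÷ 60 = 0.7167 L/s.
PIP = Vt/C + R·V̇ + PEEP (constant-flow equation of motion).
Only the elastic term changes: ΔPIP = ΔVt / C = (390 − 485) / 32.3 = -2.941 cmH2O.
Original PIP = 485/32.3 + 23.0×0.7167 + 4 = 35.5 cmH2O; new PIP = 35.5 + (-2.941) = 32.559 cmH2O.

32.6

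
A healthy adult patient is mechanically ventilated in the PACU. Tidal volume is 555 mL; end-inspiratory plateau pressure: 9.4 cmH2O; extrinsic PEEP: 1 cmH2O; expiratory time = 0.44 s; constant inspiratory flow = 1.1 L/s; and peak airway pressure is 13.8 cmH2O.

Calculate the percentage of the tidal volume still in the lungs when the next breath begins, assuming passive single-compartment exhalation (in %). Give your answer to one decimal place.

R = (PIP − Pplat)/V̇ = (13.8 − 9.4) / 1.1 = 4.4/1.1 = 4.0 cmH2O·s/L.
C = Vt/(Pplat − PEEP) = 555.0 / (9.4 − 1) = 555.0/8.4 = 66.071 mL/cmH2O.
τ = R × C = 4.0 × 0.06607 L/cmH2O = 0.2643 s.
Fraction remaining at end-expiration = e^(−Te/τ) = e^(−0.44/0.2643) = 0.1892 → 18.92%.

18.9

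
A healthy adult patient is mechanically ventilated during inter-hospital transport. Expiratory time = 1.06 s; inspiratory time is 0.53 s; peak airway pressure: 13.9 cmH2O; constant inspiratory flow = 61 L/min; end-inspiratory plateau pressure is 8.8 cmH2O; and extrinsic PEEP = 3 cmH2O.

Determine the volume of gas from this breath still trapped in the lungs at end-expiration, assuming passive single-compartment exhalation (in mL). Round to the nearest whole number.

55

Flow: 61 L/min ÷ 60 = 1.0167 L/s.
Vt = flow × Ti = 1.0167 L/s × 0.53 s × 1000 mL/L = 538.85 mL.
R = (PIP − Pplat)/V̇ = (13.9 − 8.8) / 1.0167 = 5.1/1.0167 = 5.016 cmH2O·s/L.
C = Vt/(Pplat − PEEP) = 538.85 / (8.8 − 3) = 538.85/5.8 = 92.905 mL/cmH2O.
τ = R × C = 5.016 × 0.09291 L/cmH2O = 0.466 s.
Fraction remaining = e^(−Te/τ) = e^(−1.06/0.466) = 0.1028.
Trapped volume = 538.85 × 0.1028 = 55.394 mL.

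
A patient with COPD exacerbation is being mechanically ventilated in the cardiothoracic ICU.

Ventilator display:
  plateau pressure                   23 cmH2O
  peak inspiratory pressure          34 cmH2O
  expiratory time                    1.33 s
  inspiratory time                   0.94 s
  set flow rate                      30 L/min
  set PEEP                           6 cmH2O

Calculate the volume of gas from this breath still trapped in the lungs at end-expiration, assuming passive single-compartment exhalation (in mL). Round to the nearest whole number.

Flow: 30 L/min ÷ 60 = 0.5 L/s.
Vt = flow × Ti = 0.5 L/s × 0.94 s × 1000 mL/L = 470.0 mL.
R = (PIP − Pplat)/V̇ = (34 − 23) / 0.5 = 11.0/0.5 = 22.0 cmH2O·s/L.
C = Vt/(Pplat − PEEP) = 470.0 / (23 − 6) = 470.0/17.0 = 27.647 mL/cmH2O.
τ = R × C = 22.0 × 0.02765 L/cmH2O = 0.6083 s.
Fraction remaining = e^(−Te/τ) = e^(−1.33/0.6083) = 0.1123.
Trapped volume = 470.0 × 0.1123 = 52.781 mL.

53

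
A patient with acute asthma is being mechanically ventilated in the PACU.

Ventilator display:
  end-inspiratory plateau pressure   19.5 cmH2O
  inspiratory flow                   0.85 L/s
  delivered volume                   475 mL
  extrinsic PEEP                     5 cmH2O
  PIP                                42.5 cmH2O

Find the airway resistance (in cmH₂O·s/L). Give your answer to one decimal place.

27.1

Raw = (PIP − Pplat) / flow = (42.5 − 19.5) / 0.85 = 23.0 / 0.85 = 27.059 cmH2O·s/L.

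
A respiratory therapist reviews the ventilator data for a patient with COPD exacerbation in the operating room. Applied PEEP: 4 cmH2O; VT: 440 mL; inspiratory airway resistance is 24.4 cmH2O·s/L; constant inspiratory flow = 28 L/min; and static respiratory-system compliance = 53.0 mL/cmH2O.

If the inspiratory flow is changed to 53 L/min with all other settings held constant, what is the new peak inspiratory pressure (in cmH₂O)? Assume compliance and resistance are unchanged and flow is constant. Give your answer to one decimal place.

33.9

Flow: 28 L/min ÷ 60 = 0.4667 L/s.
New flow: 53 L/min ÷ 60 = 0.8833 L/s.
PIP = Vt/C + R·V̇ + PEEP (constant-flow equation of motion).
Only the resistive term changes: ΔPIP = R × ΔV̇ = 24.4 × (0.8833 − 0.4667) = 24.4 × 0.4166 = 10.165 cmH2O.
Original PIP = 440/53.0 + 24.4×0.4667 + 4 = 23.689 cmH2O; new PIP = 23.689 + (10.165) = 33.854 cmH2O.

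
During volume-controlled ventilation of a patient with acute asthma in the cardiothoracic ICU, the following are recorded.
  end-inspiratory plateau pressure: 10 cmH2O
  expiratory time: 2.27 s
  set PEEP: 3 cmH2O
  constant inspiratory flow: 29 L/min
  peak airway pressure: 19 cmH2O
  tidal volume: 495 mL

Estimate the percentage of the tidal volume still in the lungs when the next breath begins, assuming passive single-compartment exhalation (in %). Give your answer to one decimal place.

17.8

Flow: 29 L/min ÷ 60 = 0.4833 L/s.
R = (PIP − Pplat)/V̇ = (19 − 10) / 0.4833 = 9.0/0.4833 = 18.622 cmH2O·s/L.
C = Vt/(Pplat − PEEP) = 495.0 / (10 − 3) = 495.0/7.0 = 70.714 mL/cmH2O.
τ = R × C = 18.622 × 0.07071 L/cmH2O = 1.317 s.
Fraction remaining at end-expiration = e^(−Te/τ) = e^(−2.27/1.317) = 0.1784 → 17.84%.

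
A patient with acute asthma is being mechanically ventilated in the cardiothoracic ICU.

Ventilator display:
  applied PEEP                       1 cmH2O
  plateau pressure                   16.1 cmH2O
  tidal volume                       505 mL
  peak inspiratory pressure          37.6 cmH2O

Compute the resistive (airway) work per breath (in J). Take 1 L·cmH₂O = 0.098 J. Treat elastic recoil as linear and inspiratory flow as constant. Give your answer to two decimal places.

1.06

With constant inspiratory flow the resistive pressure is constant at PIP − Pplat = 37.6 − 16.1 = 21.5 cmH2O, so resistive work = 21.5 × 0.505 = 10.858 L·cmH2O.
× 0.098 J/(L·cmH2O) → 1.064 J.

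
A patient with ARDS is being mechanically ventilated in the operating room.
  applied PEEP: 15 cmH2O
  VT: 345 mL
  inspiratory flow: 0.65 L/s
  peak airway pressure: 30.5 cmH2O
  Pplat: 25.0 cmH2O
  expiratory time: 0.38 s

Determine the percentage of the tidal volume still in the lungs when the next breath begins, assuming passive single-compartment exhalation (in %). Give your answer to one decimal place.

R = (PIP − Pplat)/V̇ = (30.5 − 25.0) / 0.65 = 5.5/0.65 = 8.462 cmH2O·s/L.
C = Vt/(Pplat − PEEP) = 345.0 / (25.0 − 15) = 345.0/10.0 = 34.5 mL/cmH2O.
τ = R × C = 8.462 × 0.0345 L/cmH2O = 0.2919 s.
Fraction remaining at end-expiration = e^(−Te/τ) = e^(−0.38/0.2919) = 0.272 → 27.2%.

27.2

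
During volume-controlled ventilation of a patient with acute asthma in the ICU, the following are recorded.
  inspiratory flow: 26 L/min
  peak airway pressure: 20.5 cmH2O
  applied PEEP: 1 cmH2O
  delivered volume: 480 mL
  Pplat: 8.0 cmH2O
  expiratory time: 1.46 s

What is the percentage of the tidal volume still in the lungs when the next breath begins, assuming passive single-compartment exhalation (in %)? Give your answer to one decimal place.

Flow: 26 L/min ÷ 60 = 0.4333 L/s.
R = (PIP − Pplat)/V̇ = (20.5 − 8.0) / 0.4333 = 12.5/0.4333 = 28.848 cmH2O·s/L.
C = Vt/(Pplat − PEEP) = 480.0 / (8.0 − 1) = 480.0/7.0 = 68.571 mL/cmH2O.
τ = R × C = 28.848 × 0.06857 L/cmH2O = 1.978 s.
Fraction remaining at end-expiration = e^(−Te/τ) = e^(−1.46/1.978) = 0.478 → 47.8%.

47.8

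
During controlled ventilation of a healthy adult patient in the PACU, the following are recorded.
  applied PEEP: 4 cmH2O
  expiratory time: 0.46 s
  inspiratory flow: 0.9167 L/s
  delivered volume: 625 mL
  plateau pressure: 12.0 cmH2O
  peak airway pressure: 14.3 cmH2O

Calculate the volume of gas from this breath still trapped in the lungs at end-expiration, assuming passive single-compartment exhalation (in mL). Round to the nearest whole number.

60

R = (PIP − Pplat)/V̇ = (14.3 − 12.0) / 0.9167 = 2.3/0.9167 = 2.509 cmH2O·s/L.
C = Vt/(Pplat − PEEP) = 625.0 / (12.0 − 4) = 625.0/8.0 = 78.125 mL/cmH2O.
τ = R × C = 2.509 × 0.07813 L/cmH2O = 0.196 s.
Fraction remaining = e^(−Te/τ) = e^(−0.46/0.196) = 0.09566.
Trapped volume = 625.0 × 0.09566 = 59.788 mL.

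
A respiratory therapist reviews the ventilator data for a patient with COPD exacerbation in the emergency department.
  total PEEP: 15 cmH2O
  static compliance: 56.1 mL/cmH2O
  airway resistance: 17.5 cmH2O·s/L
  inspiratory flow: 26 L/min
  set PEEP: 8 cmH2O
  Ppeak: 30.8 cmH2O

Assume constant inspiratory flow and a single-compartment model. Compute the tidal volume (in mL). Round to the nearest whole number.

Flow: 26 L/min ÷ 60 = 0.4333 L/s.
Total PEEP = 15 cmH2O (set 8 + intrinsic 7); this is the baseline alveolar pressure.
Equation of motion (constant flow): PIP = Vt/C + R·V̇ + PEEP.
Vt/C = PIP − R·V̇ − PEEP = 30.8 − 7.583 − 15 = 8.217 cmH2O.
Vt = C × 8.217 = 56.1 × 8.217 = 460.97 mL.

461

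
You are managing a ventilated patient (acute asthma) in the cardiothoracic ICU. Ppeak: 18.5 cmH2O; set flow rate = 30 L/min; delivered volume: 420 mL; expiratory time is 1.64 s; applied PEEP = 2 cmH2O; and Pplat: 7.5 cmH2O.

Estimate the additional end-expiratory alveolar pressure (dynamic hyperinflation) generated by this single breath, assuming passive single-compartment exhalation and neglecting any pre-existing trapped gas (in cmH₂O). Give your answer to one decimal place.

Flow: 30 L/min ÷ 60 = 0.5 L/s.
R = (PIP − Pplat)/V̇ = (18.5 − 7.5) / 0.5 = 11.0/0.5 = 22.0 cmH2O·s/L.
C = Vt/(Pplat − PEEP) = 420.0 / (7.5 − 2) = 420.0/5.5 = 76.364 mL/cmH2O.
τ = R × C = 22.0 × 0.07636 L/cmH2O = 1.68 s.
Fraction remaining = e^(−Te/τ) = e^(−1.64/1.68) = 0.3767; trapped volume = 420.0 × 0.3767 = 158.21 mL.
Additional alveolar pressure from trapping ≈ V_trapped / C = 158.21 / 76.364 = 2.072 cmH2O.

2.1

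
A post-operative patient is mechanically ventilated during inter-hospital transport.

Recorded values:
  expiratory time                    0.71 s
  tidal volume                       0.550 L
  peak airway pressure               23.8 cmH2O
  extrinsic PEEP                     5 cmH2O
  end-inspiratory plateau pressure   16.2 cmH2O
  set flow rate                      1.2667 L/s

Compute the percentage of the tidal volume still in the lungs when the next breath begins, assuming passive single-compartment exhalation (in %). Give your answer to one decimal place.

9.0

R = (PIP − Pplat)/V̇ = (23.8 − 16.2) / 1.2667 = 7.6/1.2667 = 6.0 cmH2O·s/L.
C = Vt/(Pplat − PEEP) = 550.0 / (16.2 − 5) = 550.0/11.2 = 49.107 mL/cmH2O.
τ = R × C = 6.0 × 0.04911 L/cmH2O = 0.2947 s.
Fraction remaining at end-expiration = e^(−Te/τ) = e^(−0.71/0.2947) = 0.08988 → 8.988%.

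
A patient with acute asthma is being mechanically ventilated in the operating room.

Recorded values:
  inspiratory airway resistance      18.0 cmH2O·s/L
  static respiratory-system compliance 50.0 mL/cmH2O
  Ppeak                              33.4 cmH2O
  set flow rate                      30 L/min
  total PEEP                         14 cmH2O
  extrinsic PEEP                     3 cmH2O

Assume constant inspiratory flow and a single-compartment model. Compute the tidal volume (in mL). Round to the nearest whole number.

520

Flow: 30 L/min ÷ 60 = 0.5 L/s.
Total PEEP = 14 cmH2O (set 3 + intrinsic 11); this is the baseline alveolar pressure.
Equation of motion (constant flow): PIP = Vt/C + R·V̇ + PEEP.
Vt/C = PIP − R·V̇ − PEEP = 33.4 − 9.0 − 14 = 10.4 cmH2O.
Vt = C × 10.4 = 50.0 × 10.4 = 520.0 mL.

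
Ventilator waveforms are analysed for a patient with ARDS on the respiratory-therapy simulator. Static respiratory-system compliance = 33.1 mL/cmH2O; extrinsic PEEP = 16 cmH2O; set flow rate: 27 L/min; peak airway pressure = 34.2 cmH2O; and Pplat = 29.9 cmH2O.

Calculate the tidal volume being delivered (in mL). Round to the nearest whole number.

460

Vt = Cstat × (Pplat − PEEP) = 33.1 × (29.9 − 16) = 33.1 × 13.9 = 460.09 mL.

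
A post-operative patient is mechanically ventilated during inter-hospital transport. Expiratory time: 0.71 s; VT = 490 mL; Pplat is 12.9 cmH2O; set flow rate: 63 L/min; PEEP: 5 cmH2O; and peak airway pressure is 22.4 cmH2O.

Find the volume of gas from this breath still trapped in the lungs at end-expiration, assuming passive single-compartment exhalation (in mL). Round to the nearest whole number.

138

Flow: 63 L/min ÷ 60 = 1.05 L/s.
R = (PIP − Pplat)/V̇ = (22.4 − 12.9) / 1.05 = 9.5/1.05 = 9.048 cmH2O·s/L.
C = Vt/(Pplat − PEEP) = 490.0 / (12.9 − 5) = 490.0/7.9 = 62.025 mL/cmH2O.
τ = R × C = 9.048 × 0.06203 L/cmH2O = 0.5612 s.
Fraction remaining = e^(−Te/τ) = e^(−0.71/0.5612) = 0.2822.
Trapped volume = 490.0 × 0.2822 = 138.28 mL.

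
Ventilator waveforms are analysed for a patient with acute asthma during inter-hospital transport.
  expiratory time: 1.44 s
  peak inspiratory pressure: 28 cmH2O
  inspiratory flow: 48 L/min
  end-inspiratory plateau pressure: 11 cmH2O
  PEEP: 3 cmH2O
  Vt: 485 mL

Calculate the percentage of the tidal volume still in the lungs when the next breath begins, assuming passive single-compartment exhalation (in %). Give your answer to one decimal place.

Flow: 48 L/min ÷ 60 = 0.8 L/s.
R = (PIP − Pplat)/V̇ = (28 − 11) / 0.8 = 17.0/0.8 = 21.25 cmH2O·s/L.
C = Vt/(Pplat − PEEP) = 485.0 / (11 − 3) = 485.0/8.0 = 60.625 mL/cmH2O.
τ = R × C = 21.25 × 0.06063 L/cmH2O = 1.288 s.
Fraction remaining at end-expiration = e^(−Te/τ) = e^(−1.44/1.288) = 0.3269 → 32.69%.

32.7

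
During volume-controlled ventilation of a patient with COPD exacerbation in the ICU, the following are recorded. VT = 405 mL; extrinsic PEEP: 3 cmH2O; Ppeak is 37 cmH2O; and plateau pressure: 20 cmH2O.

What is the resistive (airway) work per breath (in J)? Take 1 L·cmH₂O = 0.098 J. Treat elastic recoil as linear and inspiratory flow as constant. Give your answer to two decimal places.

With constant inspiratory flow the resistive pressure is constant at PIP − Pplat = 37 − 20 = 17.0 cmH2O, so resistive work = 17.0 × 0.405 = 6.885 L·cmH2O.
× 0.098 J/(L·cmH2O) → 0.6747 J.

0.67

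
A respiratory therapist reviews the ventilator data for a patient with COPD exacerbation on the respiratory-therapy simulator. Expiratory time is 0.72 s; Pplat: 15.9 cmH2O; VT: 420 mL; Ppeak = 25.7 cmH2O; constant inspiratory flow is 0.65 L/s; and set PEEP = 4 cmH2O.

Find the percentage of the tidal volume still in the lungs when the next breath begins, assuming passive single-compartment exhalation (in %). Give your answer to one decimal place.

R = (PIP − Pplat)/V̇ = (25.7 − 15.9) / 0.65 = 9.8/0.65 = 15.077 cmH2O·s/L.
C = Vt/(Pplat − PEEP) = 420.0 / (15.9 − 4) = 420.0/11.9 = 35.294 mL/cmH2O.
τ = R × C = 15.077 × 0.03529 L/cmH2O = 0.5321 s.
Fraction remaining at end-expiration = e^(−Te/τ) = e^(−0.72/0.5321) = 0.2584 → 25.84%.

25.8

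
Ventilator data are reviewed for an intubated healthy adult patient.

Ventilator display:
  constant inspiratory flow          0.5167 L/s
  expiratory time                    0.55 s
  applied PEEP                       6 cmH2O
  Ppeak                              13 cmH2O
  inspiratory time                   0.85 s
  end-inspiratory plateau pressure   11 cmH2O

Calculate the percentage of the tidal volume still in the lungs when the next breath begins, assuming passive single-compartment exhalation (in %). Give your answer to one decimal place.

Vt = flow × Ti = 0.5167 L/s × 0.85 s × 1000 mL/L = 439.2 mL.
R = (PIP − Pplat)/V̇ = (13 − 11) / 0.5167 = 2.0/0.5167 = 3.871 cmH2O·s/L.
C = Vt/(Pplat − PEEP) = 439.2 / (11 − 6) = 439.2/5.0 = 87.84 mL/cmH2O.
τ = R × C = 3.871 × 0.08784 L/cmH2O = 0.34 s.
Fraction remaining at end-expiration = e^(−Te/τ) = e^(−0.55/0.34) = 0.1984 → 19.84%.

19.8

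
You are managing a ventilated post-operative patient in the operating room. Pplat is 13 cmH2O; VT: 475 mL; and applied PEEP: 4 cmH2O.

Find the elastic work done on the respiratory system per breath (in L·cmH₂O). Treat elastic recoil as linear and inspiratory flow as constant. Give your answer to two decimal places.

Elastic work ≈ ½ × (Pplat − PEEP) × Vt = 0.5 × (13 − 4) × 0.475 L = 0.5 × 9.0 × 0.475 = 2.138 L·cmH2O.

2.14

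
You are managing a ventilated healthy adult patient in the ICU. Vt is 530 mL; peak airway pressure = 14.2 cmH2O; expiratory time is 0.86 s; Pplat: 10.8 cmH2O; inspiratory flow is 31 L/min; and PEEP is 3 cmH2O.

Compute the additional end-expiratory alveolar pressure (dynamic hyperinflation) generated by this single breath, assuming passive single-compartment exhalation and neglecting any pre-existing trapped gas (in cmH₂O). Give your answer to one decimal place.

Flow: 31 L/min ÷ 60 = 0.5167 L/s.
R = (PIP − Pplat)/V̇ = (14.2 − 10.8) / 0.5167 = 3.4/0.5167 = 6.58 cmH2O·s/L.
C = Vt/(Pplat − PEEP) = 530.0 / (10.8 − 3) = 530.0/7.8 = 67.949 mL/cmH2O.
τ = R × C = 6.58 × 0.06795 L/cmH2O = 0.4471 s.
Fraction remaining = e^(−Te/τ) = e^(−0.86/0.4471) = 0.1461; trapped volume = 530.0 × 0.1461 = 77.433 mL.
Additional alveolar pressure from trapping ≈ V_trapped / C = 77.433 / 67.949 = 1.14 cmH2O.

1.1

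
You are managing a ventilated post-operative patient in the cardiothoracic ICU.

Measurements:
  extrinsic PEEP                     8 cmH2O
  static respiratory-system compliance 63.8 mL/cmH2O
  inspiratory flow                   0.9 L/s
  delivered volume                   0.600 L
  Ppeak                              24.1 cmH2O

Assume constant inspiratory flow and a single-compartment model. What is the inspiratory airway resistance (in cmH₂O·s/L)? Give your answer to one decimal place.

7.4

Equation of motion (constant flow): PIP = Vt/C + R·V̇ + PEEP.
R·V̇ = PIP − Vt/C − PEEP = 24.1 − 600/63.8 − 8 = 24.1 − 9.404 − 8 = 6.696 cmH2O.
R = 6.696 / 0.9 = 7.44 cmH2O·s/L.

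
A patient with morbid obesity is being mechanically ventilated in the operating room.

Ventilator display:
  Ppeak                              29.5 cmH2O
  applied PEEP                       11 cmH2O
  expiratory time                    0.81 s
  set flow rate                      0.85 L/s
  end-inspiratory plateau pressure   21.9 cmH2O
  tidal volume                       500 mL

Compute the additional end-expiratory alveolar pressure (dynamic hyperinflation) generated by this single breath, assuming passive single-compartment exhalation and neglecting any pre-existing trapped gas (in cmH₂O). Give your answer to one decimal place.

R = (PIP − Pplat)/V̇ = (29.5 − 21.9) / 0.85 = 7.6/0.85 = 8.941 cmH2O·s/L.
C = Vt/(Pplat − PEEP) = 500.0 / (21.9 − 11) = 500.0/10.9 = 45.872 mL/cmH2O.
τ = R × C = 8.941 × 0.04587 L/cmH2O = 0.4101 s.
Fraction remaining = e^(−Te/τ) = e^(−0.81/0.4101) = 0.1387; trapped volume = 500.0 × 0.1387 = 69.35 mL.
Additional alveolar pressure from trapping ≈ V_trapped / C = 69.35 / 45.872 = 1.512 cmH2O.

1.5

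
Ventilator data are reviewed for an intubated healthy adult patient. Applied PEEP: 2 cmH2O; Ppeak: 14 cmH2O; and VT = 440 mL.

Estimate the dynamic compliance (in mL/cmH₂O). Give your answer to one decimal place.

Dynamic compliance = Vt / (PIP − PEEP) = 440 / (14 − 2) = 440 / 12.0 = 36.667 mL/cmH2O.

36.7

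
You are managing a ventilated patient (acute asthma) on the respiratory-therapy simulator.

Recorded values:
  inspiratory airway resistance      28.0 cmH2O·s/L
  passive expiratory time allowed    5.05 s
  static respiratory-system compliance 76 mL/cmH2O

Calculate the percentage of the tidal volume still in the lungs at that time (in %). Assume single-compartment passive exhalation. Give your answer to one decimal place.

τ = R × C = 28.0 × 76 mL/cmH2O = 28.0 × 0.076 L/cmH2O = 2.128 s.
Passive exhalation: V(t)/V₀ = e^(−t/τ) = e^(−5.05/2.128) = 0.09319.
Fraction remaining = 0.09319 → 9.319%.

9.3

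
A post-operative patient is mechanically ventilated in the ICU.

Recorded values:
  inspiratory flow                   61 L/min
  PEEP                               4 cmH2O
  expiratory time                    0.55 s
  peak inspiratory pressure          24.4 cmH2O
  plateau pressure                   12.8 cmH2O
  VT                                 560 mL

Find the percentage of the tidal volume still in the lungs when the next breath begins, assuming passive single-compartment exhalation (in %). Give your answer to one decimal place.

46.9

Flow: 61 L/min ÷ 60 = 1.0167 L/s.
R = (PIP − Pplat)/V̇ = (24.4 − 12.8) / 1.0167 = 11.6/1.0167 = 11.409 cmH2O·s/L.
C = Vt/(Pplat − PEEP) = 560.0 / (12.8 − 4) = 560.0/8.8 = 63.636 mL/cmH2O.
τ = R × C = 11.409 × 0.06364 L/cmH2O = 0.7261 s.
Fraction remaining at end-expiration = e^(−Te/τ) = e^(−0.55/0.7261) = 0.4689 → 46.89%.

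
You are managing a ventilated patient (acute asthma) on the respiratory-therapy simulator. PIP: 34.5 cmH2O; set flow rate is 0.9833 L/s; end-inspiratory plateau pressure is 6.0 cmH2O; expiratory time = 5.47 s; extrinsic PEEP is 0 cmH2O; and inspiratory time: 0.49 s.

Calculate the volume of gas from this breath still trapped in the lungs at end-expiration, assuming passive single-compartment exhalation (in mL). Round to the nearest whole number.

Vt = flow × Ti = 0.9833 L/s × 0.49 s × 1000 mL/L = 481.82 mL.
R = (PIP − Pplat)/V̇ = (34.5 − 6.0) / 0.9833 = 28.5/0.9833 = 28.984 cmH2O·s/L.
C = Vt/(Pplat − PEEP) = 481.82 / (6.0 − 0) = 481.82/6.0 = 80.303 mL/cmH2O.
τ = R × C = 28.984 × 0.0803 L/cmH2O = 2.327 s.
Fraction remaining = e^(−Te/τ) = e^(−5.47/2.327) = 0.09531.
Trapped volume = 481.82 × 0.09531 = 45.922 mL.

46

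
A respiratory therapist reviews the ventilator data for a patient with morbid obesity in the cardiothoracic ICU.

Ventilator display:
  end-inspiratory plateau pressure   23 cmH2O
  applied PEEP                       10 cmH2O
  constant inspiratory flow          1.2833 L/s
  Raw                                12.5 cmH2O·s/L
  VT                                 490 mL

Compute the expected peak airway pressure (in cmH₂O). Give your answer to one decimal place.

39.0

PIP = Pplat + Raw × flow = 23 + 12.5 × 1.2833 = 23 + 16.041 = 39.041 cmH2O.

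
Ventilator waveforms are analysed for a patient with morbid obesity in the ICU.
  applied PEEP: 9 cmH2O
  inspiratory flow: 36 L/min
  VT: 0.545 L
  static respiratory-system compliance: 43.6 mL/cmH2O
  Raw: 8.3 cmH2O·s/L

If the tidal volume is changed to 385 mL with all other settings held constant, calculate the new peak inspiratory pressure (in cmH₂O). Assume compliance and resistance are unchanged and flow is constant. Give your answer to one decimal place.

Flow: 36 L/min ÷ 60 = 0.6 L/s.
PIP = Vt/C + R·V̇ + PEEP (constant-flow equation of motion).
Only the elastic term changes: ΔPIP = ΔVt / C = (385 − 545) / 43.6 = -3.67 cmH2O.
Original PIP = 545/43.6 + 8.3×0.6 + 9 = 26.48 cmH2O; new PIP = 26.48 + (-3.67) = 22.81 cmH2O.

22.8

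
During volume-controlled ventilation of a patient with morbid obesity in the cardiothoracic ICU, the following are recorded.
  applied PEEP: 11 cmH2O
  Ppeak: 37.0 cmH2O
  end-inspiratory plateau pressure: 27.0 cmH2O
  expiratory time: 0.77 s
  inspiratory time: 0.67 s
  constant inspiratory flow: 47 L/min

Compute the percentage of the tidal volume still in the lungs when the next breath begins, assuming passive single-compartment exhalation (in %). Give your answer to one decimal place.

Flow: 47 L/min ÷ 60 = 0.7833 L/s.
Vt = flow × Ti = 0.7833 L/s × 0.67 s × 1000 mL/L = 524.81 mL.
R = (PIP − Pplat)/V̇ = (37.0 − 27.0) / 0.7833 = 10.0/0.7833 = 12.767 cmH2O·s/L.
C = Vt/(Pplat − PEEP) = 524.81 / (27.0 − 11) = 524.81/16.0 = 32.801 mL/cmH2O.
τ = R × C = 12.767 × 0.0328 L/cmH2O = 0.4188 s.
Fraction remaining at end-expiration = e^(−Te/τ) = e^(−0.77/0.4188) = 0.159 → 15.9%.

15.9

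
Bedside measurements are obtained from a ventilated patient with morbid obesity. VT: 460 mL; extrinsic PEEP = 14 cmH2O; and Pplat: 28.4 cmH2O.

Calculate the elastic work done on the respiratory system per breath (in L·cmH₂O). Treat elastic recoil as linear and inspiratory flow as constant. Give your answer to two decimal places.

3.31

Elastic work ≈ ½ × (Pplat − PEEP) × Vt = 0.5 × (28.4 − 14) × 0.460 L = 0.5 × 14.4 × 0.460 = 3.312 L·cmH2O.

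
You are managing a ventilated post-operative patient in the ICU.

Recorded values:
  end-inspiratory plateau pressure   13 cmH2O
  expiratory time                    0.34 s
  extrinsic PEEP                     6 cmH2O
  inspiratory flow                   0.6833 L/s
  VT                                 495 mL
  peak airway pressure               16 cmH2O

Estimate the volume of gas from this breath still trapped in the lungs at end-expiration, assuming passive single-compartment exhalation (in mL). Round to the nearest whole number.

R = (PIP − Pplat)/V̇ = (16 − 13) / 0.6833 = 3.0/0.6833 = 4.39 cmH2O·s/L.
C = Vt/(Pplat − PEEP) = 495.0 / (13 − 6) = 495.0/7.0 = 70.714 mL/cmH2O.
τ = R × C = 4.39 × 0.07071 L/cmH2O = 0.3104 s.
Fraction remaining = e^(−Te/τ) = e^(−0.34/0.3104) = 0.3344.
Trapped volume = 495.0 × 0.3344 = 165.53 mL.

166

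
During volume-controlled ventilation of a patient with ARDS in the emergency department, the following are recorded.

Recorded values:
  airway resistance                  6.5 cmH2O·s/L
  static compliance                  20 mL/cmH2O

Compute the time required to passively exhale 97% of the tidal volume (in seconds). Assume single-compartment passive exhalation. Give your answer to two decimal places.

τ = R × C = 6.5 × 20 mL/cmH2O = 6.5 × 0.020 L/cmH2O = 0.13 s.
Exhaled fraction f = 1 − e^(−t/τ) → t = −τ·ln(1 − f) = −0.13·ln(0.03) = 0.4559 s.

0.46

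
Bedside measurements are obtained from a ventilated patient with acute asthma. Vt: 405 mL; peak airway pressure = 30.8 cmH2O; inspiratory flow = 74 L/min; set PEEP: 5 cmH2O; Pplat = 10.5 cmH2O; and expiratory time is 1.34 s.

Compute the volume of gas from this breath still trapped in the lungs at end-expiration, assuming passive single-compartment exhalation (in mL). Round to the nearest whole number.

Flow: 74 L/min ÷ 60 = 1.2333 L/s.
R = (PIP − Pplat)/V̇ = (30.8 − 10.5) / 1.2333 = 20.3/1.2333 = 16.46 cmH2O·s/L.
C = Vt/(Pplat − PEEP) = 405.0 / (10.5 − 5) = 405.0/5.5 = 73.636 mL/cmH2O.
τ = R × C = 16.46 × 0.07364 L/cmH2O = 1.212 s.
Fraction remaining = e^(−Te/τ) = e^(−1.34/1.212) = 0.331.
Trapped volume = 405.0 × 0.331 = 134.06 mL.

134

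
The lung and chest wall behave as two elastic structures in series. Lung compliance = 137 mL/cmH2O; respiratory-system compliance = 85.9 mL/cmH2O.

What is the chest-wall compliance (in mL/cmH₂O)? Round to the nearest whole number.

1/Ccw = 1/Crs − 1/CL.
1/Ccw = 1/85.9 − 1/137 = 0.004342.
Ccw = 230.31 mL/cmH2O.

230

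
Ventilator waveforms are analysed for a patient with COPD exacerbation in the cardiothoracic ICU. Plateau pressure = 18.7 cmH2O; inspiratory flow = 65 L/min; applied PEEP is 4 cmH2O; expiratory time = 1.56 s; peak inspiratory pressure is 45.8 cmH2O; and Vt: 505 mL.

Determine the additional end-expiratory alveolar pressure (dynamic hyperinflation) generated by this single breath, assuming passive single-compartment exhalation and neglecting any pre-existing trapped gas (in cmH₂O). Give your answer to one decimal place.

2.4

Flow: 65 L/min ÷ 60 = 1.0833 L/s.
R = (PIP − Pplat)/V̇ = (45.8 − 18.7) / 1.0833 = 27.1/1.0833 = 25.016 cmH2O·s/L.
C = Vt/(Pplat − PEEP) = 505.0 / (18.7 − 4) = 505.0/14.7 = 34.354 mL/cmH2O.
τ = R × C = 25.016 × 0.03435 L/cmH2O = 0.8593 s.
Fraction remaining = e^(−Te/τ) = e^(−1.56/0.8593) = 0.1628; trapped volume = 505.0 × 0.1628 = 82.214 mL.
Additional alveolar pressure from trapping ≈ V_trapped / C = 82.214 / 34.354 = 2.393 cmH2O.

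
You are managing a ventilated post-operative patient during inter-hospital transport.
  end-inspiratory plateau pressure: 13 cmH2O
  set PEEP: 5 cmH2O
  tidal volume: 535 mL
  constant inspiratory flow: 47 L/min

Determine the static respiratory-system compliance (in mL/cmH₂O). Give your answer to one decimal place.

Cstat = Vt / (Pplat − PEEP) = 535 / (13 − 5) = 535 / 8.0 = 66.875 mL/cmH2O.

66.9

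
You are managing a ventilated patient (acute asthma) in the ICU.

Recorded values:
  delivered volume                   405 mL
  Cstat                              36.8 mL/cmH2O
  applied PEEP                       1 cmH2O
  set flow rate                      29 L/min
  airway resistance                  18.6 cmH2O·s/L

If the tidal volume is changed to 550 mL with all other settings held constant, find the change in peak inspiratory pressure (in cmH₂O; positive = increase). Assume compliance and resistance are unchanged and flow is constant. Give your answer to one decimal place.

PIP = Vt/C + R·V̇ + PEEP (constant-flow equation of motion).
Only the elastic term changes: ΔPIP = ΔVt / C = (550 − 405) / 36.8 = 3.94 cmH2O.

3.9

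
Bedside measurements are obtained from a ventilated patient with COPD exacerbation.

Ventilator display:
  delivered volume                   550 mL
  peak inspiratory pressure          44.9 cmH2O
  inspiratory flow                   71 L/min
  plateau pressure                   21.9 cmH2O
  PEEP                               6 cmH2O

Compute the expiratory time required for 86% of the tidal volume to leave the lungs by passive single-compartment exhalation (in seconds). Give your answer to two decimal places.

1.32

Flow: 71 L/min ÷ 60 = 1.1833 L/s.
R = (PIP − Pplat)/V̇ = (44.9 − 21.9) / 1.1833 = 23.0/1.1833 = 19.437 cmH2O·s/L.
C = Vt/(Pplat − PEEP) = 550.0 / (21.9 − 6) = 550.0/15.9 = 34.591 mL/cmH2O.
τ = R × C = 19.437 × 0.03459 L/cmH2O = 0.6723 s.
t = −τ·ln(1 − 0.86) = −0.6723·ln(0.14) = 1.322 s.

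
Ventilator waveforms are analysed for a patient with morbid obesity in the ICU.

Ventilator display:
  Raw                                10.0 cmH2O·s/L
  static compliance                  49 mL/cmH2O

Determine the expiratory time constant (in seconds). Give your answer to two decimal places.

τ = R × C = 10.0 × 49 mL/cmH2O = 10.0 × 0.049 L/cmH2O = 0.49 s.

0.49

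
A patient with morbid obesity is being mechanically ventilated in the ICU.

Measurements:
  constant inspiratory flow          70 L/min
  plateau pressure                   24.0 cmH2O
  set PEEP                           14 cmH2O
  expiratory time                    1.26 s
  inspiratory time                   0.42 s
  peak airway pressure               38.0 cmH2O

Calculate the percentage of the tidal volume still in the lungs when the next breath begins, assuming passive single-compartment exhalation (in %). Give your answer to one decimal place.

11.7

Flow: 70 L/min ÷ 60 = 1.1667 L/s.
Vt = flow × Ti = 1.1667 L/s × 0.42 s × 1000 mL/L = 490.01 mL.
R = (PIP − Pplat)/V̇ = (38.0 − 24.0) / 1.1667 = 14.0/1.1667 = 12.0 cmH2O·s/L.
C = Vt/(Pplat − PEEP) = 490.01 / (24.0 − 14) = 490.01/10.0 = 49.001 mL/cmH2O.
τ = R × C = 12.0 × 0.049 L/cmH2O = 0.588 s.
Fraction remaining at end-expiration = e^(−Te/τ) = e^(−1.26/0.588) = 0.1173 → 11.73%.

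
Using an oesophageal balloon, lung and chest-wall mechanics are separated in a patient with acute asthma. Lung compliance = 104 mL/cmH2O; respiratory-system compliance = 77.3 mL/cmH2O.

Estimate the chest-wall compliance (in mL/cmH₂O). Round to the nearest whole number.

1/Ccw = 1/Crs − 1/CL.
1/Ccw = 1/77.3 − 1/104 = 0.003321.
Ccw = 301.11 mL/cmH2O.

301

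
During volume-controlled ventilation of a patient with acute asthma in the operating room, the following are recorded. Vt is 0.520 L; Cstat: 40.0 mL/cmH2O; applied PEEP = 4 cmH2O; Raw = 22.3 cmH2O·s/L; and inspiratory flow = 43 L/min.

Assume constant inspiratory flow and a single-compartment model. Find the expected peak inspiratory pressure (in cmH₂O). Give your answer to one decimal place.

Flow: 43 L/min ÷ 60 = 0.7167 L/s.
Equation of motion (constant flow): PIP = Vt/C + R·V̇ + PEEP.
PIP = 520/40.0 + 22.3×0.7167 + 4 = 13.0 + 15.982 + 4 = 32.982 cmH2O.

33.0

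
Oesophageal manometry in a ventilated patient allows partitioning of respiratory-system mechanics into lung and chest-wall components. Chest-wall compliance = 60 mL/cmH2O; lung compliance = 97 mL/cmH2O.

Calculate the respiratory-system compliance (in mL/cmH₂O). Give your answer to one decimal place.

Lung and chest wall are elastances in series: 1/Crs = 1/CL + 1/Ccw.
1/Crs = 1/97 + 1/60 = 0.02698.
Crs = 37.064 mL/cmH2O.

37.1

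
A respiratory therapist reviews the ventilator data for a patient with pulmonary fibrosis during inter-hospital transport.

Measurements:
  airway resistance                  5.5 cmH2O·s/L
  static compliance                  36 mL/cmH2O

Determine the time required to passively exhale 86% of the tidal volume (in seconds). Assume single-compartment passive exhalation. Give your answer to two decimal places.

τ = R × C = 5.5 × 36 mL/cmH2O = 5.5 × 0.036 L/cmH2O = 0.198 s.
Exhaled fraction f = 1 − e^(−t/τ) → t = −τ·ln(1 − f) = −0.198·ln(0.14) = 0.3893 s.

0.39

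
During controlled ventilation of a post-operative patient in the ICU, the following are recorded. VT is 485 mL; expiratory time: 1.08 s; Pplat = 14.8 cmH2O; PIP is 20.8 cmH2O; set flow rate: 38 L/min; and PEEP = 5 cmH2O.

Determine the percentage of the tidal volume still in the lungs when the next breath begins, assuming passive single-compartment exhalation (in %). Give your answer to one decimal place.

Flow: 38 L/min ÷ 60 = 0.6333 L/s.
R = (PIP − Pplat)/V̇ = (20.8 − 14.8) / 0.6333 = 6.0/0.6333 = 9.474 cmH2O·s/L.
C = Vt/(Pplat − PEEP) = 485.0 / (14.8 − 5) = 485.0/9.8 = 49.49 mL/cmH2O.
τ = R × C = 9.474 × 0.04949 L/cmH2O = 0.4689 s.
Fraction remaining at end-expiration = e^(−Te/τ) = e^(−1.08/0.4689) = 0.09993 → 9.993%.

10.0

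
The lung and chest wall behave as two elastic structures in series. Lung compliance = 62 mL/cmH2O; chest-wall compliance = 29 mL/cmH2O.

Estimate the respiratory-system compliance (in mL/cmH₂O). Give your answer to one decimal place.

19.8

Lung and chest wall are elastances in series: 1/Crs = 1/CL + 1/Ccw.
1/Crs = 1/62 + 1/29 = 0.05061.
Crs = 19.759 mL/cmH2O.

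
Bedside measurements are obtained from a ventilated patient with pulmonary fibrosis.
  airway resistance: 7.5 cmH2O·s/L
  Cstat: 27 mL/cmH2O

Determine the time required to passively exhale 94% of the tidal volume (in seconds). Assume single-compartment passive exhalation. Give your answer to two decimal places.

0.57

τ = R × C = 7.5 × 27 mL/cmH2O = 7.5 × 0.027 L/cmH2O = 0.2025 s.
Exhaled fraction f = 1 − e^(−t/τ) → t = −τ·ln(1 − f) = −0.2025·ln(0.06) = 0.5697 s.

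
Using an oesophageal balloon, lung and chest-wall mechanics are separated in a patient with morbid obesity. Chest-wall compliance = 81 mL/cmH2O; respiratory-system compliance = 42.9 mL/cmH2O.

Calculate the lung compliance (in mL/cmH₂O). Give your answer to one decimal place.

91.2

1/CL = 1/Crs − 1/Ccw.
1/CL = 1/42.9 − 1/81 = 0.01096.
CL = 91.241 mL/cmH2O.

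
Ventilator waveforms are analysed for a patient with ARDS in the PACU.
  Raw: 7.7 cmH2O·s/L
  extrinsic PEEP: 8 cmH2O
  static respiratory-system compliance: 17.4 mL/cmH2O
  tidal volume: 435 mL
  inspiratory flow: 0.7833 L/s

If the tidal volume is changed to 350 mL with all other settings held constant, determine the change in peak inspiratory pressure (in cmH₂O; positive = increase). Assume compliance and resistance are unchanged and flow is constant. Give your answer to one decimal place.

PIP = Vt/C + R·V̇ + PEEP (constant-flow equation of motion).
Only the elastic term changes: ΔPIP = ΔVt / C = (350 − 435) / 17.4 = -4.885 cmH2O.

-4.9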